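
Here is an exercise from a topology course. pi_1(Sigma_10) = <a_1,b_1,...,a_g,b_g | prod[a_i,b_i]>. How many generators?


Standard presentation: pi_1(Sigma_g) = <a_1,b_1,...,a_g,b_g | [a_1,b_1]...[a_g,b_g] = 1>.
Number of generators = 2g = 2*10 = 20

20


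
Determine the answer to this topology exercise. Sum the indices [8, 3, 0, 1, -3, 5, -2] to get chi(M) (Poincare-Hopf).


Poincare-Hopf: chi(M) = sum of indices of zeros.
chi = (8) + (3) + (0) + (1) + (-3) + (5) + (-2) = 12

12


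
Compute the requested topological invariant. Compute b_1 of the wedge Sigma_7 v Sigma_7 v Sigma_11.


For a wedge X v Y: reduced H_k(X v Y) = H_k(X) + H_k(Y).
Each Sigma_g contributes b_1 = 2g.
b_1 = 14 + 14 + 22 = 50

50


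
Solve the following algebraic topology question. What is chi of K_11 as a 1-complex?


K_11: V = 11, E = C(11,2) = 55.
chi = V - E = 11 - 55 = -44

-44


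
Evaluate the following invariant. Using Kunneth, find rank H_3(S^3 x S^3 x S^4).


Each S^d has Poincare polynomial 1 + t^d.
The product S^3 x S^3 x S^4 has Poincare polynomial prod(1+t^d_i).
Expanding: b_0=1, b_3=2, b_4=1, b_6=1, b_7=2, b_10=1.
b_3 = 2

2


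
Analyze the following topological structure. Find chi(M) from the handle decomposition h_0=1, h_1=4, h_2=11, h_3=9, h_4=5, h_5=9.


Handles of index k contribute (-1)^k to chi (same as CW cells).
chi = (1) + (-4) + (11) + (-9) + (5) + (-9) = -5

-5


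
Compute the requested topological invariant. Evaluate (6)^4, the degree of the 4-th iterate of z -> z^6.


deg(f) = 6. Degree is multiplicative: deg(f^4) = (deg f)^4.
deg(f^4) = (6)^4 = 1296

1296


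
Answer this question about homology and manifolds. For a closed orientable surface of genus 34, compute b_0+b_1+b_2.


For Sigma_34: b_0 = 1, b_1 = 2g = 68, b_2 = 1.
Total = 1 + 68 + 1 = 70

70


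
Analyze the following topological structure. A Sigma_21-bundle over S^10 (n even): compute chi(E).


chi(S^10) = 2 (n even), chi(Sigma_21) = 2 - 2*21 = -40.
chi(E) = 2 * (-40) = -80

-80


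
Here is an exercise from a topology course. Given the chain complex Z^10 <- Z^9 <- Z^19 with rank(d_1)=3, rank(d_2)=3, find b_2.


rank H_k = rank(ker d_k) - rank(im d_{k+1}).
rank(ker d_2) = rank(C_2) - rank(d_2) = 19 - 3 = 16.
rank(im d_{2+1}) = 0.
rank H_2 = 16 - 0 = 16

16


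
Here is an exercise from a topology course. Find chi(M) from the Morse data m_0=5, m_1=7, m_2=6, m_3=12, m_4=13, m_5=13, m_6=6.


Morse theory: chi(M) = sum_k (-1)^k m_k where m_k = #(index-k critical points).
= (5) + (-7) + (6) + (-12) + (13) + (-13) + (6) = -2

-2


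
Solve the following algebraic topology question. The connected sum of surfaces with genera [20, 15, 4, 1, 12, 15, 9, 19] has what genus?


Genus is additive under connected sum of orientable surfaces.
g = 20 + 15 + 4 + 1 + 12 + 15 + 9 + 19 = 95

95


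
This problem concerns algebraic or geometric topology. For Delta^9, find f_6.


Delta^9 has 9+1 vertices. A 6-face is a choice of 6+1 vertices.
f_6 = C(9+1, 6+1) = C(10,7) = 120

120


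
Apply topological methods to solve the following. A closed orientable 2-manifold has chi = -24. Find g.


chi = 2 - 2g for closed orientable surfaces.
-24 = 2 - 2g
2g = 2 - (-24) = 26
g = 13

13


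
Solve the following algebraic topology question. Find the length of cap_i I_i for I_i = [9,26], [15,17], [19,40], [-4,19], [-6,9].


Intersection = [max(a_i), min(b_i)] = [19, 9].
Since 19 > 9, the intersection is empty.
Length = 0

0


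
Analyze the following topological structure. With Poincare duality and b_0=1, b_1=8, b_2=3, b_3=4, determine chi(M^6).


By Poincare duality b_k = b_{6-k}, so full Betti numbers: b_0=1, b_1=8, b_2=3, b_3=4, b_4=3, b_5=8, b_6=1.
chi = sum (-1)^k b_k = -12

-12


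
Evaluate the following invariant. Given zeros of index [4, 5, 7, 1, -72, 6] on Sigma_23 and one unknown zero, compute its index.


Poincare-Hopf: sum of indices = chi(M).
chi(Sigma_23) = 2 - 2*23 = -44.
Sum of known indices = -49.
x = chi - (sum known) = -44 - (-49) = 5

5


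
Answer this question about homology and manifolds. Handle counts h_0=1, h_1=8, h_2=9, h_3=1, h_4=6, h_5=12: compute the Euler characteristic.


Handles of index k contribute (-1)^k to chi (same as CW cells).
chi = (1) + (-8) + (9) + (-1) + (6) + (-12) = -5

-5


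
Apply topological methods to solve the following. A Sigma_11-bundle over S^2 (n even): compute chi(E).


chi(S^2) = 2 (n even), chi(Sigma_11) = 2 - 2*11 = -20.
chi(E) = 2 * (-20) = -40

-40


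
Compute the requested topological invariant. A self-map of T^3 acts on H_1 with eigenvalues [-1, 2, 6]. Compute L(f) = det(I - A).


For a torus self-map: L(f) = det(I - A) where A acts on H_1.
L(f) = (1--1) * (1-2) * (1-6) = 2 * -1 * -5 = 10

10


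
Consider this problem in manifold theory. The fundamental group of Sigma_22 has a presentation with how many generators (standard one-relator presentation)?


Standard presentation: pi_1(Sigma_g) = <a_1,b_1,...,a_g,b_g | [a_1,b_1]...[a_g,b_g] = 1>.
Number of generators = 2g = 2*22 = 44

44


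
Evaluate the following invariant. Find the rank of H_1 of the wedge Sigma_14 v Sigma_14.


For a wedge: H_1(A v B) = H_1(A) + H_1(B).
b_1(Sigma_14) = 28, b_1(Sigma_14) = 28.
b_1 = 28 + 28 = 56

56


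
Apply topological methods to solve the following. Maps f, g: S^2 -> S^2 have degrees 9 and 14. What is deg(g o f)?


Degree is multiplicative under composition: deg(g o f) = deg(g) * deg(f).
= 14 * 9 = 126

126


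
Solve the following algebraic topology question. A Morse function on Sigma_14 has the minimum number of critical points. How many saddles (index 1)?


A perfect Morse function has m_k = b_k.
For Sigma_14: b_0=1, b_1=2g=28, b_2=1.
Saddles m_1 = 2g = 28

28


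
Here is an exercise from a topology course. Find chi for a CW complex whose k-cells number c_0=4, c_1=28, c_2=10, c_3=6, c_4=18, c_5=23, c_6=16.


chi = sum_k (-1)^k c_k.
= (-1)^0*4 + (-1)^1*28 + (-1)^2*10 + (-1)^3*6 + (-1)^4*18 + (-1)^5*23 + (-1)^6*16
= (4) + (-28) + (10) + (-6) + (18) + (-23) + (16)
= -9

-9


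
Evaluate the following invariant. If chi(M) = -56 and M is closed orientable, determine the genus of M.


chi = 2 - 2g for closed orientable surfaces.
-56 = 2 - 2g
2g = 2 - (-56) = 58
g = 29

29


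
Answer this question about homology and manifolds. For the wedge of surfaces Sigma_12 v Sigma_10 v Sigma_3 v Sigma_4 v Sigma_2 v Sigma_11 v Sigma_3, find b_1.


For a wedge X v Y: reduced H_k(X v Y) = H_k(X) + H_k(Y).
Each Sigma_g contributes b_1 = 2g.
b_1 = 24 + 20 + 6 + 8 + 4 + 22 + 6 = 90

90


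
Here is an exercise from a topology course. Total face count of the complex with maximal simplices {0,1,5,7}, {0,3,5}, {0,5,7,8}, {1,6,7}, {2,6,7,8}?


Each maximal simplex on m vertices has 2^m - 1 nonempty faces.
Take the union (dedupe shared faces).
Total distinct faces = 41

41


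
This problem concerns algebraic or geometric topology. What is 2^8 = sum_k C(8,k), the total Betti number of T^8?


b_k(T^8) = C(8,k), so the sum over k is sum_k C(8,k) = 2^8.
Total = 2^8 = 256

256


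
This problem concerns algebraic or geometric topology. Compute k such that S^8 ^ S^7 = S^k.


S^m ^ S^n = S^{m+n}.
k = 8 + 7 = 15

15


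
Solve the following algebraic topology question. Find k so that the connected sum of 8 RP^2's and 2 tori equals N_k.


Since a >= 1, the sum is non-orientable; each T^2 can be replaced by RP^2 # RP^2 (since T^2#RP^2 = 3RP^2).
Total crosscaps k = 8 + 2*2 = 12.
Check via chi: chi = 8*1 + 2*0 - (8+2-1)*2 = -10 = 2 - k = -10. Consistent.

12


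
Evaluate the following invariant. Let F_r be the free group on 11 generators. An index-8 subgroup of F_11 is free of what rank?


Nielsen-Schreier: an index-n subgroup of F_r is free of rank 1 + n(r-1).
Equivalently: chi(cover) = n*chi(base); chi(vee_r S^1) = 1 - 11 = -10.
chi(E) = 8*(-10) = -80; rank = 1 - chi(E) = 1 - (-80) = 81.
rank = 1 + 8*(11-1) = 1 + 80 = 81

81


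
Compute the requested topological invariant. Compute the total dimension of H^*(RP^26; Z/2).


H^k(RP^26; Z/2) = Z/2 for each 0 <= k <= 26.
Total dimension = 26 + 1 = 27

27


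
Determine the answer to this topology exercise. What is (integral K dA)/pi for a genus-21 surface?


Gauss-Bonnet: integral K dA = 2*pi*chi(M).
chi(Sigma_21) = 2 - 2*21 = -40.
(integral K dA)/pi = 2*chi = 2*(-40) = -80

-80


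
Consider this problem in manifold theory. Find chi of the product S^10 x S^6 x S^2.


chi is multiplicative: chi(X x Y) = chi(X) chi(Y).
Each even-dim sphere has chi = 2. There are 3 factors.
chi = 2^3 = 8

8


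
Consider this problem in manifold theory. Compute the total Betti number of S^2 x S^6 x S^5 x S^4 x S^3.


Total Betti number is multiplicative under products.
Each S^d (d>=1) has total Betti number 2.
There are 5 sphere factors.
Total = 2^5 = 32

32


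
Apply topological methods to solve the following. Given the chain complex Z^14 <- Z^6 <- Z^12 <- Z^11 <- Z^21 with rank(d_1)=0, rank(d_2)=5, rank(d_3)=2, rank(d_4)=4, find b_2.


rank H_k = rank(ker d_k) - rank(im d_{k+1}).
rank(ker d_2) = rank(C_2) - rank(d_2) = 12 - 5 = 7.
rank(im d_{2+1}) = 2.
rank H_2 = 7 - 2 = 5

5


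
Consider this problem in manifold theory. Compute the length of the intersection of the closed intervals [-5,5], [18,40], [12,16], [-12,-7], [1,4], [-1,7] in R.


Intersection = [max(a_i), min(b_i)] = [18, -7].
Since 18 > -7, the intersection is empty.
Length = 0

0


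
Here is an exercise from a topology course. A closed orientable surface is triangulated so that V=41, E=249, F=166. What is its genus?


chi = V - E + F = 41 - 249 + 166 = -42
For orientable closed surface: chi = 2 - 2g, so g = (2 - chi)/2.
g = (2 - (-42)) / 2 = 44 / 2 = 22

22


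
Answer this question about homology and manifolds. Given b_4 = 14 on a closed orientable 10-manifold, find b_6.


Poincare duality for closed orientable n-manifolds: b_k = b_{n-k}.
Here n = 10, so b_6 = b_4 = 14

14


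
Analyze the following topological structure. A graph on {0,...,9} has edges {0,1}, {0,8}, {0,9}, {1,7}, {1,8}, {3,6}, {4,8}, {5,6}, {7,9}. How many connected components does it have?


Run DFS/union-find over 10 vertices.
V = 10, E = 9.
Number of components = 3

3


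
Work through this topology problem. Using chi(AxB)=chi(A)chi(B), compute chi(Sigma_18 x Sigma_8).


chi(Sigma_18) = 2 - 2*18 = -34
chi(Sigma_8) = 2 - 2*8 = -14
chi(product) = (-34) * (-14) = 476

476


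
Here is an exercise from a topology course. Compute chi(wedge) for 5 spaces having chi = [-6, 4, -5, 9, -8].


chi(A v B) = chi(A) + chi(B) - 1 (one point identified).
For 5 spaces: chi = (sum chi_i) - (5 - 1).
sum = -6; chi = -6 - 4 = -10

-10


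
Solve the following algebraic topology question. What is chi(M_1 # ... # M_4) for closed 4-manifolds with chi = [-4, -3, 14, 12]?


For n-manifolds: chi(A#B) = chi(A) + chi(B) - chi(S^4).
chi(S^4) = 1 + (-1)^4 = 2.
chi(#) = (sum chi_i) - (4-1)*chi(S^4) = 19 - 3*2 = 13

13


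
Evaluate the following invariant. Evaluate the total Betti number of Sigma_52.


For Sigma_52: b_0 = 1, b_1 = 2g = 104, b_2 = 1.
Total = 1 + 104 + 1 = 106

106


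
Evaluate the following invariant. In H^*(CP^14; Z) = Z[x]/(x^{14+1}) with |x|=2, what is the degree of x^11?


|x| = 2 in H^*(CP^n).
|x^11| = 11 * |x| = 11 * 2 = 22

22


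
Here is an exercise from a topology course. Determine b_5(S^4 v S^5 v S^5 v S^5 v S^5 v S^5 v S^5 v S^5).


For a wedge of spheres, H_k (k>0) is free on one generator per sphere of dimension k.
Spheres of dimension 5: count = 7.
b_5 = 7

7


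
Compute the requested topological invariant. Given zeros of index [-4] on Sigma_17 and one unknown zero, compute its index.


Poincare-Hopf: sum of indices = chi(M).
chi(Sigma_17) = 2 - 2*17 = -32.
Sum of known indices = -4.
x = chi - (sum known) = -32 - (-4) = -28

-28


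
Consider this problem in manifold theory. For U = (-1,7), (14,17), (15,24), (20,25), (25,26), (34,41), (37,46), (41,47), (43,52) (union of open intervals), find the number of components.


Sort and merge overlapping open intervals.
Merged: (-1,7), (14,25), (25,26), (34,52).
Number of components = 4

4


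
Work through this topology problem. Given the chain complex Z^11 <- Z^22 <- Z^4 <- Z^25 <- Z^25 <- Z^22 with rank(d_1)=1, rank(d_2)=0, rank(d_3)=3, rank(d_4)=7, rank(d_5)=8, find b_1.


rank H_k = rank(ker d_k) - rank(im d_{k+1}).
rank(ker d_1) = rank(C_1) - rank(d_1) = 22 - 1 = 21.
rank(im d_{1+1}) = 0.
rank H_1 = 21 - 0 = 21

21


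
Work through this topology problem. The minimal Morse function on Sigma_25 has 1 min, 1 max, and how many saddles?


A perfect Morse function has m_k = b_k.
For Sigma_25: b_0=1, b_1=2g=50, b_2=1.
Saddles m_1 = 2g = 50

50


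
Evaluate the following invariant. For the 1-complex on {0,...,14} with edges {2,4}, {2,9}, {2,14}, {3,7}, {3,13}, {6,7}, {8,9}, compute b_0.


Run DFS/union-find over 15 vertices.
V = 15, E = 7.
Number of components = 8

8


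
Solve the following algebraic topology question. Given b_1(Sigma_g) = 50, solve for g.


For a closed orientable surface: b_1 = 2g.
50 = 2g
g = 50 / 2 = 25

25


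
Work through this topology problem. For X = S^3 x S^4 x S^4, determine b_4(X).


Each S^d has Poincare polynomial 1 + t^d.
The product S^3 x S^4 x S^4 has Poincare polynomial prod(1+t^d_i).
Expanding: b_0=1, b_3=1, b_4=2, b_7=2, b_8=1, b_11=1.
b_4 = 2

2


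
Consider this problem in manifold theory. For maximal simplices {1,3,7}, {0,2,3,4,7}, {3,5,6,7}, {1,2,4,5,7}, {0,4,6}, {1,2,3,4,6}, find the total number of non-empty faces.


Each maximal simplex on m vertices has 2^m - 1 nonempty faces.
Take the union (dedupe shared faces).
Total distinct faces = 86

86


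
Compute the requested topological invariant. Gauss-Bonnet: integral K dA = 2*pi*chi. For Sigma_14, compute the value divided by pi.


Gauss-Bonnet: integral K dA = 2*pi*chi(M).
chi(Sigma_14) = 2 - 2*14 = -26.
(integral K dA)/pi = 2*chi = 2*(-26) = -52

-52


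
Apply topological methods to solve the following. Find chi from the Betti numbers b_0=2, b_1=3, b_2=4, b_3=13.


chi = sum_k (-1)^k b_k.
= (2) + (-3) + (4) + (-13)
= -10

-10


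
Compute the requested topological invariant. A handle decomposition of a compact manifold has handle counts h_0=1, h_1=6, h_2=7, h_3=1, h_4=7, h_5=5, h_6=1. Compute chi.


Handles of index k contribute (-1)^k to chi (same as CW cells).
chi = (1) + (-6) + (7) + (-1) + (7) + (-5) + (1) = 4

4


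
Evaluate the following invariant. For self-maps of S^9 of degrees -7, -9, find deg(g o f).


Degree is multiplicative under composition: deg(g o f) = deg(g) * deg(f).
= -9 * -7 = 63

63


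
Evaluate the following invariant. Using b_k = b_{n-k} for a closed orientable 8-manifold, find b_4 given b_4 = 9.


Poincare duality for closed orientable n-manifolds: b_k = b_{n-k}.
Here n = 8, so b_4 = b_4 = 9

9


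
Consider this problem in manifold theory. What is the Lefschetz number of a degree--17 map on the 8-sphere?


On S^8: L(f) = tr(f_0*) + (-1)^8 tr(f_8*) = 1 + (-1)^8 * deg(f).
L(f) = 1 + (-1)^8 * -17 = 1 + -17 = -16

-16


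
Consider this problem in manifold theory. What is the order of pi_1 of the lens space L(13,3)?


pi_1(L(p,q)) = Z/pZ for any q coprime to p.
|pi_1(L(13,3))| = 13

13


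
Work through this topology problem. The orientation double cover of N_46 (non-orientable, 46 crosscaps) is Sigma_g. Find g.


chi(N_46) = 2 - 46 = -44.
Double cover: chi(Sigma_g) = 2 * chi(N_46) = 2*(-44) = -88.
2 - 2g = -88, so g = (2 - (-88))/2 = 90/2 = 45

45


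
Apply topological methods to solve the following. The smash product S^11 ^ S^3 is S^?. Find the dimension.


S^m ^ S^n = S^{m+n}.
k = 11 + 3 = 14

14


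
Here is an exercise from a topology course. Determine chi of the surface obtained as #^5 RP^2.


For a non-orientable closed surface with k crosscaps: chi = 2 - k.
Here k = 5.
chi = 2 - 5 = -3

-3


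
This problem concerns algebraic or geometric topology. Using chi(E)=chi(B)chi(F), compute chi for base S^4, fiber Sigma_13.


chi(S^4) = 2 (n even), chi(Sigma_13) = 2 - 2*13 = -24.
chi(E) = 2 * (-24) = -48

-48


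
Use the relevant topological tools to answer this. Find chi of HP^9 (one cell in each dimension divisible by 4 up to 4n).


HP^9 has one cell in each dimension 0, 4, ..., 4*9 (9+1 cells, all even-dim).
chi = 9 + 1 = 10

10


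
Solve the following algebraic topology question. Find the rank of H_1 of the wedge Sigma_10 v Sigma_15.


For a wedge: H_1(A v B) = H_1(A) + H_1(B).
b_1(Sigma_10) = 20, b_1(Sigma_15) = 30.
b_1 = 20 + 30 = 50

50


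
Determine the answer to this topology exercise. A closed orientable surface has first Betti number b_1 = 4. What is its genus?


For a closed orientable surface: b_1 = 2g.
4 = 2g
g = 4 / 2 = 2

2


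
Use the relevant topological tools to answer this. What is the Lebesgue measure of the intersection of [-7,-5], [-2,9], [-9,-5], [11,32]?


Intersection = [max(a_i), min(b_i)] = [11, -5].
Since 11 > -5, the intersection is empty.
Length = 0

0


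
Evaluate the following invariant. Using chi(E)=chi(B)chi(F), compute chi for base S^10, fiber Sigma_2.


chi(S^10) = 2 (n even), chi(Sigma_2) = 2 - 2*2 = -2.
chi(E) = 2 * (-2) = -4

-4


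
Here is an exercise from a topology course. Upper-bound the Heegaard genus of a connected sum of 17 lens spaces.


Heegaard genus satisfies g(A#B) <= g(A) + g(B).
Each lens space has g = 1.
Upper bound: 17 * 1 = 17

17


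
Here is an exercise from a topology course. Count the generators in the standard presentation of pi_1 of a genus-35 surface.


Standard presentation: pi_1(Sigma_g) = <a_1,b_1,...,a_g,b_g | [a_1,b_1]...[a_g,b_g] = 1>.
Number of generators = 2g = 2*35 = 70

70


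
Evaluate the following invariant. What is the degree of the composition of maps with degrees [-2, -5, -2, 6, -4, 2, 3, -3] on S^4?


Degree is multiplicative: deg(composition) = product of degrees.
= (-2) * (-5) * (-2) * (6) * (-4) * (2) * (3) * (-3) = -8640

-8640


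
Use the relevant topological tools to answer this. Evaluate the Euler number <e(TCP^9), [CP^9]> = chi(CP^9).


For any closed oriented manifold, <e(TM),[M]> = chi(M).
chi(CP^9) = 9+1 = 10

10


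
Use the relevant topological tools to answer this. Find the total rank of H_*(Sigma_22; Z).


For Sigma_22: b_0 = 1, b_1 = 2g = 44, b_2 = 1.
Total = 1 + 44 + 1 = 46

46


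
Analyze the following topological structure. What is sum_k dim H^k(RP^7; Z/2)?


H^k(RP^7; Z/2) = Z/2 for each 0 <= k <= 7.
Total dimension = 7 + 1 = 8

8


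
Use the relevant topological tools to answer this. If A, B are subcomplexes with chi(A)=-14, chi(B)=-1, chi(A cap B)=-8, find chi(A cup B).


chi(A cup B) = chi(A) + chi(B) - chi(A cap B)
= -14 + (-1) - (-8)
= -7

-7


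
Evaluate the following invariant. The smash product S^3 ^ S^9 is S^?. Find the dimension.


S^m ^ S^n = S^{m+n}.
k = 3 + 9 = 12

12


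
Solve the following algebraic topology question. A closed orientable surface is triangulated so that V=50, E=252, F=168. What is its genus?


chi = V - E + F = 50 - 252 + 168 = -34
For orientable closed surface: chi = 2 - 2g, so g = (2 - chi)/2.
g = (2 - (-34)) / 2 = 36 / 2 = 18

18


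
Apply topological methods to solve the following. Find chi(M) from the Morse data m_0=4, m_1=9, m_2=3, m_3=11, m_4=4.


Morse theory: chi(M) = sum_k (-1)^k m_k where m_k = #(index-k critical points).
= (4) + (-9) + (3) + (-11) + (4) = -9

-9


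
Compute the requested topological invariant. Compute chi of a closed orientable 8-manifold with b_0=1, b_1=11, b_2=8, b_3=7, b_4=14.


By Poincare duality b_k = b_{8-k}, so full Betti numbers: b_0=1, b_1=11, b_2=8, b_3=7, b_4=14, b_5=7, b_6=8, b_7=11, b_8=1.
chi = sum (-1)^k b_k = -4

-4


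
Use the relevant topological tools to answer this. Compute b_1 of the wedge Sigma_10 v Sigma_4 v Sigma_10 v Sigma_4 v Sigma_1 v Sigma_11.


For a wedge X v Y: reduced H_k(X v Y) = H_k(X) + H_k(Y).
Each Sigma_g contributes b_1 = 2g.
b_1 = 20 + 8 + 20 + 8 + 2 + 22 = 80

80


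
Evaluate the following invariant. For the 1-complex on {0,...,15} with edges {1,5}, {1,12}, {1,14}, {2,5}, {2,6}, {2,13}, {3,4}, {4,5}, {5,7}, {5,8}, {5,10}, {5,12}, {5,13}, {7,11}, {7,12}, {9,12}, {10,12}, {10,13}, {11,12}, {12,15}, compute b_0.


Run DFS/union-find over 16 vertices.
V = 16, E = 20.
Number of components = 2

2


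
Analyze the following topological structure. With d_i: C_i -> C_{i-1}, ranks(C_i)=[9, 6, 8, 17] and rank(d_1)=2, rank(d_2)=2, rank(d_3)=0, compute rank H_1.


rank H_k = rank(ker d_k) - rank(im d_{k+1}).
rank(ker d_1) = rank(C_1) - rank(d_1) = 6 - 2 = 4.
rank(im d_{1+1}) = 2.
rank H_1 = 4 - 2 = 2

2


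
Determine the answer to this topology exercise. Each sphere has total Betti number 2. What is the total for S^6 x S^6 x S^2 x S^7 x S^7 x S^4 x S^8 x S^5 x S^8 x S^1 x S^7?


Total Betti number is multiplicative under products.
Each S^d (d>=1) has total Betti number 2.
There are 11 sphere factors.
Total = 2^11 = 2048

2048


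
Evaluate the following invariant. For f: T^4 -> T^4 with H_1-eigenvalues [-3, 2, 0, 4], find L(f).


For a torus self-map: L(f) = det(I - A) where A acts on H_1.
L(f) = (1--3) * (1-2) * (1-0) * (1-4) = 4 * -1 * 1 * -3 = 12

12


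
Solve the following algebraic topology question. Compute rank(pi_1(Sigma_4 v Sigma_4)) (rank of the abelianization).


For a wedge: H_1(A v B) = H_1(A) + H_1(B).
b_1(Sigma_4) = 8, b_1(Sigma_4) = 8.
b_1 = 8 + 8 = 16

16


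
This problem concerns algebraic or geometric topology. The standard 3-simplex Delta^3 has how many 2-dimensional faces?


Delta^3 has 3+1 vertices. A 2-face is a choice of 2+1 vertices.
f_2 = C(3+1, 2+1) = C(4,3) = 4

4


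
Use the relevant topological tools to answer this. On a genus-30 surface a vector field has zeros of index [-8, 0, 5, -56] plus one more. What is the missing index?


Poincare-Hopf: sum of indices = chi(M).
chi(Sigma_30) = 2 - 2*30 = -58.
Sum of known indices = -59.
x = chi - (sum known) = -58 - (-59) = 1

1


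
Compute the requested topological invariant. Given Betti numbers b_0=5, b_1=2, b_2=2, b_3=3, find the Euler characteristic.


chi = sum_k (-1)^k b_k.
= (5) + (-2) + (2) + (-3)
= 2

2


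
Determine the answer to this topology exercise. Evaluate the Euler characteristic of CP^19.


CP^19 has one cell in each even dimension 0, 2, ..., 2*19 (19+1 cells total).
All cells are even-dimensional, so chi = number of cells.
chi = 19 + 1 = 20

20


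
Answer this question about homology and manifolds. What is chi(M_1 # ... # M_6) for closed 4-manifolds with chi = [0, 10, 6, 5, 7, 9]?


For n-manifolds: chi(A#B) = chi(A) + chi(B) - chi(S^4).
chi(S^4) = 1 + (-1)^4 = 2.
chi(#) = (sum chi_i) - (6-1)*chi(S^4) = 37 - 5*2 = 27

27


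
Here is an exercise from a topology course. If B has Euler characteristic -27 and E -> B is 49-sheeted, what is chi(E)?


For a finite covering: chi(E) = (number of sheets) * chi(B).
chi(E) = 49 * (-27) = -1323

-1323


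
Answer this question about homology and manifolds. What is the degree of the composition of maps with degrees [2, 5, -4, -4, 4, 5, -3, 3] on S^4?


Degree is multiplicative: deg(composition) = product of degrees.
= (2) * (5) * (-4) * (-4) * (4) * (5) * (-3) * (3) = -28800

-28800


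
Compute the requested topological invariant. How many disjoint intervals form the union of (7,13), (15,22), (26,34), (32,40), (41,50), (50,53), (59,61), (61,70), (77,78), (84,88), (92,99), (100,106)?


Sort and merge overlapping open intervals.
Merged: (7,13), (15,22), (26,40), (41,50), (50,53), (59,61), (61,70), (77,78), (84,88), (92,99), (100,106).
Number of components = 11

11


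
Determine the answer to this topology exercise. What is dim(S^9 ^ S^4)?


S^m ^ S^n = S^{m+n}.
k = 9 + 4 = 13

13


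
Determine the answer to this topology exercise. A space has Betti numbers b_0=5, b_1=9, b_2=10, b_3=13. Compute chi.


chi = sum_k (-1)^k b_k.
= (5) + (-9) + (10) + (-13)
= -7

-7


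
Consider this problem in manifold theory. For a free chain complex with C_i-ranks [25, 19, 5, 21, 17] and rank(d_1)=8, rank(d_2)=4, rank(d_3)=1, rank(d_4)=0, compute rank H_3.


rank H_k = rank(ker d_k) - rank(im d_{k+1}).
rank(ker d_3) = rank(C_3) - rank(d_3) = 21 - 1 = 20.
rank(im d_{3+1}) = 0.
rank H_3 = 20 - 0 = 20

20


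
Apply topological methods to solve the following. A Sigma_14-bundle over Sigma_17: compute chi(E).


For a fiber bundle F -> E -> B (with CW structure): chi(E) = chi(B) * chi(F).
chi(Sigma_17) = -32, chi(Sigma_14) = -26.
chi(E) = (-32) * (-26) = 832

832


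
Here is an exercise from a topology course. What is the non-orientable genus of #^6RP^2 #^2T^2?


Since a >= 1, the sum is non-orientable; each T^2 can be replaced by RP^2 # RP^2 (since T^2#RP^2 = 3RP^2).
Total crosscaps k = 6 + 2*2 = 10.
Check via chi: chi = 6*1 + 2*0 - (6+2-1)*2 = -8 = 2 - k = -8. Consistent.

10


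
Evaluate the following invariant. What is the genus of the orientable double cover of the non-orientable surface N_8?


chi(N_8) = 2 - 8 = -6.
Double cover: chi(Sigma_g) = 2 * chi(N_8) = 2*(-6) = -12.
2 - 2g = -12, so g = (2 - (-12))/2 = 14/2 = 7

7


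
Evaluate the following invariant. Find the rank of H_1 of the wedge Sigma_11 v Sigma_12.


For a wedge: H_1(A v B) = H_1(A) + H_1(B).
b_1(Sigma_11) = 22, b_1(Sigma_12) = 24.
b_1 = 22 + 24 = 46

46


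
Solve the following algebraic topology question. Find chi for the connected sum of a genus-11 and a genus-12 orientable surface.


chi(Sigma_11) = 2 - 2*11 = -20
chi(Sigma_12) = 2 - 2*12 = -22
For surfaces: chi(A#B) = chi(A) + chi(B) - 2.
chi = -20 + -22 - 2 = -44

-44


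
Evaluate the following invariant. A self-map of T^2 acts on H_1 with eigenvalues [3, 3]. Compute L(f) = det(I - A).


For a torus self-map: L(f) = det(I - A) where A acts on H_1.
L(f) = (1-3) * (1-3) = -2 * -2 = 4

4


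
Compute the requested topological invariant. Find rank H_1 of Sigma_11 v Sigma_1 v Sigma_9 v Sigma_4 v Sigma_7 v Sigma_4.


For a wedge X v Y: reduced H_k(X v Y) = H_k(X) + H_k(Y).
Each Sigma_g contributes b_1 = 2g.
b_1 = 22 + 2 + 18 + 8 + 14 + 8 = 72

72


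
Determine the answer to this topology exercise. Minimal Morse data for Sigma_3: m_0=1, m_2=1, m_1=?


A perfect Morse function has m_k = b_k.
For Sigma_3: b_0=1, b_1=2g=6, b_2=1.
Saddles m_1 = 2g = 6

6


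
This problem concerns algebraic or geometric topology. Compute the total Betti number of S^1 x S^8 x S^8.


Total Betti number is multiplicative under products.
Each S^d (d>=1) has total Betti number 2.
There are 3 sphere factors.
Total = 2^3 = 8

8


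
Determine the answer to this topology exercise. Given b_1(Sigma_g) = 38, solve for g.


For a closed orientable surface: b_1 = 2g.
38 = 2g
g = 38 / 2 = 19

19


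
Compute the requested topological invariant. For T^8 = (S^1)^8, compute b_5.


By the Kunneth formula, b_k(T^n) = C(n,k).
b_5(T^8) = C(8,5).
C(8,5) = 8!/(5!*3!) = 56

56


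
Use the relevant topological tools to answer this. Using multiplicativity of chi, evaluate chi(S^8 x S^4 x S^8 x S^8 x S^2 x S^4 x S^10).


chi is multiplicative: chi(X x Y) = chi(X) chi(Y).
Each even-dim sphere has chi = 2. There are 7 factors.
chi = 2^7 = 128

128


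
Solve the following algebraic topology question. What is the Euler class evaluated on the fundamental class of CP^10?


For any closed oriented manifold, <e(TM),[M]> = chi(M).
chi(CP^10) = 10+1 = 11

11


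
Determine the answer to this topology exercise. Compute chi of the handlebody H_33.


A genus-g handlebody deformation retracts to a wedge of g circles.
chi(vee_g S^1) = 1 - g.
chi(H_33) = 1 - 33 = -32

-32


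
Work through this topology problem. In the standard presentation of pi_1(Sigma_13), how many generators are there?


Standard presentation: pi_1(Sigma_g) = <a_1,b_1,...,a_g,b_g | [a_1,b_1]...[a_g,b_g] = 1>.
Number of generators = 2g = 2*13 = 26

26


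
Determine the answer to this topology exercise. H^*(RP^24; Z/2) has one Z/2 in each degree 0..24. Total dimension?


H^k(RP^24; Z/2) = Z/2 for each 0 <= k <= 24.
Total dimension = 24 + 1 = 25

25


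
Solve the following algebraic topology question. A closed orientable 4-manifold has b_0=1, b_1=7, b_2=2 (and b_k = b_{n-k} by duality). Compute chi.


By Poincare duality b_k = b_{4-k}, so full Betti numbers: b_0=1, b_1=7, b_2=2, b_3=7, b_4=1.
chi = sum (-1)^k b_k = -10

-10


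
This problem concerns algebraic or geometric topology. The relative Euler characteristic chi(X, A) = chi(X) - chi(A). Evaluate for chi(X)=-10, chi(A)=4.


Relative Euler characteristic: chi(X, A) = chi(X) - chi(A).
= -10 - (4) = -14

-14


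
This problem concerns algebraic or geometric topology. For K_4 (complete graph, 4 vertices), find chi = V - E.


K_4: V = 4, E = C(4,2) = 6.
chi = V - E = 4 - 6 = -2

-2


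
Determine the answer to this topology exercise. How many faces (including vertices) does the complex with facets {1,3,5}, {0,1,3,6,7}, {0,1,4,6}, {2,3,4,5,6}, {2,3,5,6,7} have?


Each maximal simplex on m vertices has 2^m - 1 nonempty faces.
Take the union (dedupe shared faces).
Total distinct faces = 79

79


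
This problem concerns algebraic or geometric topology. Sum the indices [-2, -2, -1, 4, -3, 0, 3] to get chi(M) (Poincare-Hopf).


Poincare-Hopf: chi(M) = sum of indices of zeros.
chi = (-2) + (-2) + (-1) + (4) + (-3) + (0) + (3) = -1

-1


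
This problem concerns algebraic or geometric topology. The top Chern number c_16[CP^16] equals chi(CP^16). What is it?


For any closed oriented manifold, <e(TM),[M]> = chi(M).
chi(CP^16) = 16+1 = 17

17


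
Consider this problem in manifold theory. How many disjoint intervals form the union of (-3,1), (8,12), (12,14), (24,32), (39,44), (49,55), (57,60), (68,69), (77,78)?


Sort and merge overlapping open intervals.
Merged: (-3,1), (8,12), (12,14), (24,32), (39,44), (49,55), (57,60), (68,69), (77,78).
Number of components = 9

9


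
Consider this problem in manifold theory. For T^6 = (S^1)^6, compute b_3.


By the Kunneth formula, b_k(T^n) = C(n,k).
b_3(T^6) = C(6,3).
C(6,3) = 6!/(3!*3!) = 20

20


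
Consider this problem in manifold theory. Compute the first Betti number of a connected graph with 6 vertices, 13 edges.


For a connected graph: rank(pi_1) = b_1 = E - V + 1 = 1 - chi.
chi = V - E = 6 - 13 = -7.
rank = 1 - (-7) = 13 - 6 + 1 = 8

8


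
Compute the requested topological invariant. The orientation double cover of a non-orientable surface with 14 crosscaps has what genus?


chi(N_14) = 2 - 14 = -12.
Double cover: chi(Sigma_g) = 2 * chi(N_14) = 2*(-12) = -24.
2 - 2g = -24, so g = (2 - (-24))/2 = 26/2 = 13

13


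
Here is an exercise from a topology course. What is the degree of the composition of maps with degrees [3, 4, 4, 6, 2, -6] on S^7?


Degree is multiplicative: deg(composition) = product of degrees.
= (3) * (4) * (4) * (6) * (2) * (-6) = -3456

-3456


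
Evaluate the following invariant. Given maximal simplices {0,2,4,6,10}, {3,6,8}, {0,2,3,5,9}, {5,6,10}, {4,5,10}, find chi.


Enumerate all faces; f-vector: f_0=9, f_1=25, f_2=23, f_3=10, f_4=2.
chi = sum (-1)^k f_k = -1

-1


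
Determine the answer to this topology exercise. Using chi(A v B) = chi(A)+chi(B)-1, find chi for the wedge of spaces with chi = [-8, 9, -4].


chi(A v B) = chi(A) + chi(B) - 1 (one point identified).
For 3 spaces: chi = (sum chi_i) - (3 - 1).
sum = -3; chi = -3 - 2 = -5

-5


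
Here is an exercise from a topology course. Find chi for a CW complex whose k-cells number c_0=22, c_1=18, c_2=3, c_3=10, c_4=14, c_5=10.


chi = sum_k (-1)^k c_k.
= (-1)^0*22 + (-1)^1*18 + (-1)^2*3 + (-1)^3*10 + (-1)^4*14 + (-1)^5*10
= (22) + (-18) + (3) + (-10) + (14) + (-10)
= 1

1


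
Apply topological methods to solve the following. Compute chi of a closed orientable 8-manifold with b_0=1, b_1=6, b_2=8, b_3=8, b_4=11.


By Poincare duality b_k = b_{8-k}, so full Betti numbers: b_0=1, b_1=6, b_2=8, b_3=8, b_4=11, b_5=8, b_6=8, b_7=6, b_8=1.
chi = sum (-1)^k b_k = 1

1


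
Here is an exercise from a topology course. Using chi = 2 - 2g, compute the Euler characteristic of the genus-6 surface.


For a closed orientable surface of genus g: chi = 2 - 2g.
Here g = 6.
chi = 2 - 2*6 = 2 - 12 = -10

-10


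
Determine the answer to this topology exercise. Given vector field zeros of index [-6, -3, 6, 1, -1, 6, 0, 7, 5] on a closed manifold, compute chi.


Poincare-Hopf: chi(M) = sum of indices of zeros.
chi = (-6) + (-3) + (6) + (1) + (-1) + (6) + (0) + (7) + (5) = 15

15


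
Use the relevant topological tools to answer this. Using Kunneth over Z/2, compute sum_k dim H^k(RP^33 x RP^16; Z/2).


dim H^*(RP^n; Z/2) = n+1 (one Z/2 in each degree 0..n).
Total Betti number is multiplicative.
Total = (33+1) * (16+1) = 34 * 17 = 578

578


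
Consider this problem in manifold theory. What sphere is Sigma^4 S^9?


Each suspension raises dimension by 1: Sigma S^n = S^{n+1}.
Sigma^4 S^9 = S^{9+4} = S^13

13


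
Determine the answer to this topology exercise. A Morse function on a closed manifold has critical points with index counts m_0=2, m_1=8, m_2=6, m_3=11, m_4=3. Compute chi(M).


Morse theory: chi(M) = sum_k (-1)^k m_k where m_k = #(index-k critical points).
= (2) + (-8) + (6) + (-11) + (3) = -8

-8


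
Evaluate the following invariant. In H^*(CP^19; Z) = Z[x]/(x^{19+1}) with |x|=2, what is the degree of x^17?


|x| = 2 in H^*(CP^n).
|x^17| = 17 * |x| = 17 * 2 = 34

34


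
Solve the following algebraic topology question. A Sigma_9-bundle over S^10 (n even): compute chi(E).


chi(S^10) = 2 (n even), chi(Sigma_9) = 2 - 2*9 = -16.
chi(E) = 2 * (-16) = -32

-32


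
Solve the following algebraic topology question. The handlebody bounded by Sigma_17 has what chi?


A genus-g handlebody deformation retracts to a wedge of g circles.
chi(vee_g S^1) = 1 - g.
chi(H_17) = 1 - 17 = -16

-16


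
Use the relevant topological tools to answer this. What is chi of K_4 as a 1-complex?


K_4: V = 4, E = C(4,2) = 6.
chi = V - E = 4 - 6 = -2

-2


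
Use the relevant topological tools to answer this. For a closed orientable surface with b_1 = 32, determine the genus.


For a closed orientable surface: b_1 = 2g.
32 = 2g
g = 32 / 2 = 16

16


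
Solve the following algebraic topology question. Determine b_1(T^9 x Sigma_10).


pi_1(A x B) = pi_1(A) x pi_1(B); rank of abelianization = b_1.
b_1(T^9) = 9, b_1(Sigma_10) = 2*10 = 20.
b_1(product) = 9 + 20 = 29

29


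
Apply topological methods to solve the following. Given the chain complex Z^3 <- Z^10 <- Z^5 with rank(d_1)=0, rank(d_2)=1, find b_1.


rank H_k = rank(ker d_k) - rank(im d_{k+1}).
rank(ker d_1) = rank(C_1) - rank(d_1) = 10 - 0 = 10.
rank(im d_{1+1}) = 1.
rank H_1 = 10 - 1 = 9

9


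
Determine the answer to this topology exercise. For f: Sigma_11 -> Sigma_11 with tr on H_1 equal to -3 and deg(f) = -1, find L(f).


L(f) = tr(f_0*) - tr(f_1*) + tr(f_2*).
= 1 - (-3) + (-1)
= 3

3


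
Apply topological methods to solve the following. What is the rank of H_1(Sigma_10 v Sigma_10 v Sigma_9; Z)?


For a wedge X v Y: reduced H_k(X v Y) = H_k(X) + H_k(Y).
Each Sigma_g contributes b_1 = 2g.
b_1 = 20 + 20 + 18 = 58

58


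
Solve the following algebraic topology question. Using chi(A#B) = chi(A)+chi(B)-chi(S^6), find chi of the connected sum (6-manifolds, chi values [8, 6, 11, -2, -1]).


For n-manifolds: chi(A#B) = chi(A) + chi(B) - chi(S^6).
chi(S^6) = 1 + (-1)^6 = 2.
chi(#) = (sum chi_i) - (5-1)*chi(S^6) = 22 - 4*2 = 14

14


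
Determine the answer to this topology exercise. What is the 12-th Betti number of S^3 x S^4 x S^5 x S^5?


Each S^d has Poincare polynomial 1 + t^d.
The product S^3 x S^4 x S^5 x S^5 has Poincare polynomial prod(1+t^d_i).
Expanding: b_0=1, b_3=1, b_4=1, b_5=2, b_7=1, b_8=2, b_9=2, b_10=1, b_12=2, b_13=1, b_14=1, b_17=1.
b_12 = 2

2


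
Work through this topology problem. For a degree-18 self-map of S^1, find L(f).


On S^1: L(f) = tr(f_0*) + (-1)^1 tr(f_1*) = 1 + (-1)^1 * deg(f).
L(f) = 1 + (-1)^1 * 18 = 1 + -18 = -17

-17


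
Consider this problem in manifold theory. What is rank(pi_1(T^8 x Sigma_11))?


pi_1(A x B) = pi_1(A) x pi_1(B); rank of abelianization = b_1.
b_1(T^8) = 8, b_1(Sigma_11) = 2*11 = 22.
b_1(product) = 8 + 22 = 30

30


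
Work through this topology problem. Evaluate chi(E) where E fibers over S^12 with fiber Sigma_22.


chi(S^12) = 2 (n even), chi(Sigma_22) = 2 - 2*22 = -42.
chi(E) = 2 * (-42) = -84

-84


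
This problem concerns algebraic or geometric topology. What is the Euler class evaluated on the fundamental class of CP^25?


For any closed oriented manifold, <e(TM),[M]> = chi(M).
chi(CP^25) = 25+1 = 26

26


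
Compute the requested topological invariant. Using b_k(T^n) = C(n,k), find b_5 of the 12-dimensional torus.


By the Kunneth formula, b_k(T^n) = C(n,k).
b_5(T^12) = C(12,5).
C(12,5) = 12!/(5!*7!) = 792

792


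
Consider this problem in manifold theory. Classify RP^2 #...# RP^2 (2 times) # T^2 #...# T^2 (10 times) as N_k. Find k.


Since a >= 1, the sum is non-orientable; each T^2 can be replaced by RP^2 # RP^2 (since T^2#RP^2 = 3RP^2).
Total crosscaps k = 2 + 2*10 = 22.
Check via chi: chi = 2*1 + 10*0 - (2+10-1)*2 = -20 = 2 - k = -20. Consistent.

22


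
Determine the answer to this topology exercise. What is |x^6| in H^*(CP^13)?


|x| = 2 in H^*(CP^n).
|x^6| = 6 * |x| = 6 * 2 = 12

12


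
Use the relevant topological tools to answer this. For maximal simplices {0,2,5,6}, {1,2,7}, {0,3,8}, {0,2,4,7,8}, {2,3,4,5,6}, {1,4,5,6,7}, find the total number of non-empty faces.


Each maximal simplex on m vertices has 2^m - 1 nonempty faces.
Take the union (dedupe shared faces).
Total distinct faces = 92

92


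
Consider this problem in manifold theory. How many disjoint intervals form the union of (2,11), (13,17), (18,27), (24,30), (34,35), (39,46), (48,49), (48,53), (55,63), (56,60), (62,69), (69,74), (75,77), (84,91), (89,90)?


Sort and merge overlapping open intervals.
Merged: (2,11), (13,17), (18,30), (34,35), (39,46), (48,53), (55,69), (69,74), (75,77), (84,91).
Number of components = 10

10


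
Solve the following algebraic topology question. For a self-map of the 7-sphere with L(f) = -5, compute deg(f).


L(f) = 1 + (-1)^7 deg(f) on S^7.
-5 = 1 + (-1)^7 * deg(f)
(-1)^7 * deg(f) = -6
deg(f) = 6

6


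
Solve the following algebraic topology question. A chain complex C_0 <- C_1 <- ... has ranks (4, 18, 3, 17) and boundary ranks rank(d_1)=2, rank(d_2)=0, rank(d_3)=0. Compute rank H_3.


rank H_k = rank(ker d_k) - rank(im d_{k+1}).
rank(ker d_3) = rank(C_3) - rank(d_3) = 17 - 0 = 17.
rank(im d_{3+1}) = 0.
rank H_3 = 17 - 0 = 17

17


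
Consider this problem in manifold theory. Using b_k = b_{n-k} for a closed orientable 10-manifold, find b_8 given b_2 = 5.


Poincare duality for closed orientable n-manifolds: b_k = b_{n-k}.
Here n = 10, so b_8 = b_2 = 5

5


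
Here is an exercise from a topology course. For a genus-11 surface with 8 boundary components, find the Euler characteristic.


For a compact orientable surface with genus g and b boundary components: chi = 2 - 2g - b.
chi = 2 - 2*11 - 8 = 2 - 22 - 8 = -28

-28


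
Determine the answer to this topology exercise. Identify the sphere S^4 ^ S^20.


S^m ^ S^n = S^{m+n}.
k = 4 + 20 = 24

24


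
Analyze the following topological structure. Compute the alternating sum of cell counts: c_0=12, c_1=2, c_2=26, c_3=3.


chi = sum_k (-1)^k c_k.
= (-1)^0*12 + (-1)^1*2 + (-1)^2*26 + (-1)^3*3
= (12) + (-2) + (26) + (-3)
= 33

33
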